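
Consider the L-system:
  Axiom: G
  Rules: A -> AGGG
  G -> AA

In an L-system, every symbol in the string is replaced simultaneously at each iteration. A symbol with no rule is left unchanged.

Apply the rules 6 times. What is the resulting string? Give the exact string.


Step 0: G
Step 1: AA
Step 2: AGGGAGGG
Step 3: AGGGAAAAAAAGGGAAAAAA
Step 4: AGGGAAAAAAAGGGAGGGAGGGAGGGAGGGAGGGAGGGAAAAAAAGGGAGGGAGGGAGGGAGGGAGGG
Step 5: AGGGAAAAAAAGGGAGGGAGGGAGGGAGGGAGGGAGGGAAAAAAAGGGAAAAAAAGGGAAAAAAAGGGAAAAAAAGGGAAAAAAAGGGAAAAAAAGGGAAAAAAAGGGAGGGAGGGAGGGAGGGAGGGAGGGAAAAAAAGGGAAAAAAAGGGAAAAAAAGGGAAAAAAAGGGAAAAAAAGGGAAAAAA
Step 6: AGGGAAAAAAAGGGAGGGAGGGAGGGAGGGAGGGAGGGAAAAAAAGGGAAAAAAAGGGAAAAAAAGGGAAAAAAAGGGAAAAAAAGGGAAAAAAAGGGAAAAAAAGGGAGGGAGGGAGGGAGGGAGGGAGGGAAAAAAAGGGAGGGAGGGAGGGAGGGAGGGAGGGAAAAAAAGGGAGGGAGGGAGGGAGGGAGGGAGGGAAAAAAAGGGAGGGAGGGAGGGAGGGAGGGAGGGAAAAAAAGGGAGGGAGGGAGGGAGGGAGGGAGGGAAAAAAAGGGAGGGAGGGAGGGAGGGAGGGAGGGAAAAAAAGGGAGGGAGGGAGGGAGGGAGGGAGGGAAAAAAAGGGAAAAAAAGGGAAAAAAAGGGAAAAAAAGGGAAAAAAAGGGAAAAAAAGGGAAAAAAAGGGAGGGAGGGAGGGAGGGAGGGAGGGAAAAAAAGGGAGGGAGGGAGGGAGGGAGGGAGGGAAAAAAAGGGAGGGAGGGAGGGAGGGAGGGAGGGAAAAAAAGGGAGGGAGGGAGGGAGGGAGGGAGGGAAAAAAAGGGAGGGAGGGAGGGAGGGAGGGAGGGAAAAAAAGGGAGGGAGGGAGGGAGGGAGGG

Answer: AGGGAAAAAAAGGGAGGGAGGGAGGGAGGGAGGGAGGGAAAAAAAGGGAAAAAAAGGGAAAAAAAGGGAAAAAAAGGGAAAAAAAGGGAAAAAAAGGGAAAAAAAGGGAGGGAGGGAGGGAGGGAGGGAGGGAAAAAAAGGGAGGGAGGGAGGGAGGGAGGGAGGGAAAAAAAGGGAGGGAGGGAGGGAGGGAGGGAGGGAAAAAAAGGGAGGGAGGGAGGGAGGGAGGGAGGGAAAAAAAGGGAGGGAGGGAGGGAGGGAGGGAGGGAAAAAAAGGGAGGGAGGGAGGGAGGGAGGGAGGGAAAAAAAGGGAGGGAGGGAGGGAGGGAGGGAGGGAAAAAAAGGGAAAAAAAGGGAAAAAAAGGGAAAAAAAGGGAAAAAAAGGGAAAAAAAGGGAAAAAAAGGGAGGGAGGGAGGGAGGGAGGGAGGGAAAAAAAGGGAGGGAGGGAGGGAGGGAGGGAGGGAAAAAAAGGGAGGGAGGGAGGGAGGGAGGGAGGGAAAAAAAGGGAGGGAGGGAGGGAGGGAGGGAGGGAAAAAAAGGGAGGGAGGGAGGGAGGGAGGGAGGGAAAAAAAGGGAGGGAGGGAGGGAGGGAGGG


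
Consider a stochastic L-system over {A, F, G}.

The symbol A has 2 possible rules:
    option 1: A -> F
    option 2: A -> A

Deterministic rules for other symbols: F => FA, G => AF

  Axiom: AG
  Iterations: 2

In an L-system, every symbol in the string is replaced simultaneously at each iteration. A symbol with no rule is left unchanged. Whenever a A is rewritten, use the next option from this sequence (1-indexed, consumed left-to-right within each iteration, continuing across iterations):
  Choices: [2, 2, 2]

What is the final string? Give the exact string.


Answer: AAFA

Derivation:
Step 0: AG
Step 1: AAF  (used choices [2])
Step 2: AAFA  (used choices [2, 2])


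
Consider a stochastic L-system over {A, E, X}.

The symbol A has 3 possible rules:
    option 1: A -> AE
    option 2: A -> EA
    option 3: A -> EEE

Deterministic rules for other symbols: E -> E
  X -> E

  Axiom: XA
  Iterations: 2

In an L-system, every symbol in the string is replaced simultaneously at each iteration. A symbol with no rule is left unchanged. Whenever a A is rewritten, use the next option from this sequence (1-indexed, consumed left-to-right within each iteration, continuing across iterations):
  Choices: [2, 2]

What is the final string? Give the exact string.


Answer: EEEA

Derivation:
Step 0: XA
Step 1: EEA  (used choices [2])
Step 2: EEEA  (used choices [2])


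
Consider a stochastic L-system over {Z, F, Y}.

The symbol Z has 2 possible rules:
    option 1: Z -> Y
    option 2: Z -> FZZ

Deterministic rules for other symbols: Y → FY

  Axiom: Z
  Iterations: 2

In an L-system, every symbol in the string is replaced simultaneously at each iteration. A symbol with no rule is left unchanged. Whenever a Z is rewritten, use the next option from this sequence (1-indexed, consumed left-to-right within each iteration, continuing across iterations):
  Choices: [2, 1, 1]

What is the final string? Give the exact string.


Answer: FYY

Derivation:
Step 0: Z
Step 1: FZZ  (used choices [2])
Step 2: FYY  (used choices [1, 1])


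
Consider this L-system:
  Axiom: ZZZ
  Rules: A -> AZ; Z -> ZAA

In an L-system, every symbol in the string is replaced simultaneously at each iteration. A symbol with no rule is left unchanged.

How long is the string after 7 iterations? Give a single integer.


Answer: 1731

Derivation:
Step 0: length = 3
Step 1: length = 9
Step 2: length = 21
Step 3: length = 51
Step 4: length = 123
Step 5: length = 297
Step 6: length = 717
Step 7: length = 1731


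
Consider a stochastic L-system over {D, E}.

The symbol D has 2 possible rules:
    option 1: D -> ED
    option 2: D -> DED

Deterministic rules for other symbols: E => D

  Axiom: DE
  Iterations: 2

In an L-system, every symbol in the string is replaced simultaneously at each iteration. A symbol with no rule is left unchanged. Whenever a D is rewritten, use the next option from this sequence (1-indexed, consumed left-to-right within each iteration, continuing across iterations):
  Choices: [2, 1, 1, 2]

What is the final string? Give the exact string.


Answer: EDDEDDED

Derivation:
Step 0: DE
Step 1: DEDD  (used choices [2])
Step 2: EDDEDDED  (used choices [1, 1, 2])


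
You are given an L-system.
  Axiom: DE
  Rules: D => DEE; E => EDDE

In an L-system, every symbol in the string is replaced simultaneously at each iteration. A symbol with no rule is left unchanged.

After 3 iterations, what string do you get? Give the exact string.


Step 0: DE
Step 1: DEEEDDE
Step 2: DEEEDDEEDDEEDDEDEEDEEEDDE
Step 3: DEEEDDEEDDEEDDEDEEDEEEDDEEDDEDEEDEEEDDEEDDEDEEDEEEDDEDEEEDDEEDDEDEEEDDEEDDEEDDEDEEDEEEDDE

Answer: DEEEDDEEDDEEDDEDEEDEEEDDEEDDEDEEDEEEDDEEDDEDEEDEEEDDEDEEEDDEEDDEDEEEDDEEDDEEDDEDEEDEEEDDE


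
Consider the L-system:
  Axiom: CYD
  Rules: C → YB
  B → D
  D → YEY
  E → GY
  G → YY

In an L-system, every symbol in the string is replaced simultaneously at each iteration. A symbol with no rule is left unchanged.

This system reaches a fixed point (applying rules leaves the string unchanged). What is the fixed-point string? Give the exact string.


Answer: YYYYYYYYYYYY

Derivation:
Step 0: CYD
Step 1: YBYYEY
Step 2: YDYYGYY
Step 3: YYEYYYYYYY
Step 4: YYGYYYYYYYY
Step 5: YYYYYYYYYYYY
Step 6: YYYYYYYYYYYY  (unchanged — fixed point at step 5)


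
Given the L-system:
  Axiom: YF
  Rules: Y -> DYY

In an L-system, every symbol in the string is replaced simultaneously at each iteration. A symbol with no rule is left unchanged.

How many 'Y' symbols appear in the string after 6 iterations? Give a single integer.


Answer: 64

Derivation:
Step 0: YF  (1 'Y')
Step 1: DYYF  (2 'Y')
Step 2: DDYYDYYF  (4 'Y')
Step 3: DDDYYDYYDDYYDYYF  (8 'Y')
Step 4: DDDDYYDYYDDYYDYYDDDYYDYYDDYYDYYF  (16 'Y')
Step 5: DDDDDYYDYYDDYYDYYDDDYYDYYDDYYDYYDDDDYYDYYDDYYDYYDDDYYDYYDDYYDYYF  (32 'Y')
Step 6: DDDDDDYYDYYDDYYDYYDDDYYDYYDDYYDYYDDDDYYDYYDDYYDYYDDDYYDYYDDYYDYYDDDDDYYDYYDDYYDYYDDDYYDYYDDYYDYYDDDDYYDYYDDYYDYYDDDYYDYYDDYYDYYF  (64 'Y')


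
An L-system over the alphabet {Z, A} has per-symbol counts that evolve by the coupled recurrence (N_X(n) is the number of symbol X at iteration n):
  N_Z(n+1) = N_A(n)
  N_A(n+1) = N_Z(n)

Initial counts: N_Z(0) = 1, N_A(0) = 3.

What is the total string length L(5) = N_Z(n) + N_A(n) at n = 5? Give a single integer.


Step 0: N_Z=1, N_A=3, L=4
Step 1: N_Z=3, N_A=1, L=4
Step 2: N_Z=1, N_A=3, L=4
Step 3: N_Z=3, N_A=1, L=4
Step 4: N_Z=1, N_A=3, L=4
Step 5: N_Z=3, N_A=1, L=4

Answer: 4


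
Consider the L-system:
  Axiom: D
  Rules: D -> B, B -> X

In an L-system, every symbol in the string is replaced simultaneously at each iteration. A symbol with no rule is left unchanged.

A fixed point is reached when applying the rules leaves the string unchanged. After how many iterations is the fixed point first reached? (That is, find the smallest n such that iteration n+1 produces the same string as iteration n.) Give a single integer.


Answer: 2

Derivation:
Step 0: D
Step 1: B
Step 2: X
Step 3: X  (unchanged — fixed point at step 2)


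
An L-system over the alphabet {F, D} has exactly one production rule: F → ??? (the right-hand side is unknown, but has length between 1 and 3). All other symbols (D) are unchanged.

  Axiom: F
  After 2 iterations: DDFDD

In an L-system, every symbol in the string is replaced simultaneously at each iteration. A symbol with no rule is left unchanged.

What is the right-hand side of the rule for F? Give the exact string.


Answer: DFD

Derivation:
Trying F → DFD:
  Step 0: F
  Step 1: DFD
  Step 2: DDFDD
Matches the given result.


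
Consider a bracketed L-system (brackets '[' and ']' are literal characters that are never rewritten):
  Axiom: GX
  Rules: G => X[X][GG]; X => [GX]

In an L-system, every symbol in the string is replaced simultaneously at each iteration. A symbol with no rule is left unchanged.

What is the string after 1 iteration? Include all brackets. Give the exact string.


Answer: X[X][GG][GX]

Derivation:
Step 0: GX
Step 1: X[X][GG][GX]


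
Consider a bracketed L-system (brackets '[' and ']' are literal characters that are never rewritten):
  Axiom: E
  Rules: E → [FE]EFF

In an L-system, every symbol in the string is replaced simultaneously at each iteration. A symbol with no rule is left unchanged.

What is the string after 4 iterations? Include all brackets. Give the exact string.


Step 0: E
Step 1: [FE]EFF
Step 2: [F[FE]EFF][FE]EFFFF
Step 3: [F[F[FE]EFF][FE]EFFFF][F[FE]EFF][FE]EFFFFFF
Step 4: [F[F[F[FE]EFF][FE]EFFFF][F[FE]EFF][FE]EFFFFFF][F[F[FE]EFF][FE]EFFFF][F[FE]EFF][FE]EFFFFFFFF

Answer: [F[F[F[FE]EFF][FE]EFFFF][F[FE]EFF][FE]EFFFFFF][F[F[FE]EFF][FE]EFFFF][F[FE]EFF][FE]EFFFFFFFF


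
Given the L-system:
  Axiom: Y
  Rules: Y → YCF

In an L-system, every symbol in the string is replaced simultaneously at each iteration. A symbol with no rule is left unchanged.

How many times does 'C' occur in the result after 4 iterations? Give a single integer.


Answer: 4

Derivation:
Step 0: Y  (0 'C')
Step 1: YCF  (1 'C')
Step 2: YCFCF  (2 'C')
Step 3: YCFCFCF  (3 'C')
Step 4: YCFCFCFCF  (4 'C')


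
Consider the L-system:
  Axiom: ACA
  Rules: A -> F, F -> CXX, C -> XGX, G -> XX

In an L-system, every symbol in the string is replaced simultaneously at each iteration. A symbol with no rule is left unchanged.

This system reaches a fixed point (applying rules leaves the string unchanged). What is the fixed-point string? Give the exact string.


Answer: XXXXXXXXXXXXXXXX

Derivation:
Step 0: ACA
Step 1: FXGXF
Step 2: CXXXXXXCXX
Step 3: XGXXXXXXXXGXXX
Step 4: XXXXXXXXXXXXXXXX
Step 5: XXXXXXXXXXXXXXXX  (unchanged — fixed point at step 4)


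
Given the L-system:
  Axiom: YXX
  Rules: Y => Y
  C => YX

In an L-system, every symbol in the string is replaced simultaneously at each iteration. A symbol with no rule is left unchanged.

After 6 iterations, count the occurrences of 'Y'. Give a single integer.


Step 0: YXX  (1 'Y')
Step 1: YXX  (1 'Y')
Step 2: YXX  (1 'Y')
Step 3: YXX  (1 'Y')
Step 4: YXX  (1 'Y')
Step 5: YXX  (1 'Y')
Step 6: YXX  (1 'Y')

Answer: 1


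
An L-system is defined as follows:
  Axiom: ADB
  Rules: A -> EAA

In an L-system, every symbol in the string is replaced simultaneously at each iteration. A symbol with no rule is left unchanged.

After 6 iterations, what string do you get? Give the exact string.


Step 0: ADB
Step 1: EAADB
Step 2: EEAAEAADB
Step 3: EEEAAEAAEEAAEAADB
Step 4: EEEEAAEAAEEAAEAAEEEAAEAAEEAAEAADB
Step 5: EEEEEAAEAAEEAAEAAEEEAAEAAEEAAEAAEEEEAAEAAEEAAEAAEEEAAEAAEEAAEAADB
Step 6: EEEEEEAAEAAEEAAEAAEEEAAEAAEEAAEAAEEEEAAEAAEEAAEAAEEEAAEAAEEAAEAAEEEEEAAEAAEEAAEAAEEEAAEAAEEAAEAAEEEEAAEAAEEAAEAAEEEAAEAAEEAAEAADB

Answer: EEEEEEAAEAAEEAAEAAEEEAAEAAEEAAEAAEEEEAAEAAEEAAEAAEEEAAEAAEEAAEAAEEEEEAAEAAEEAAEAAEEEAAEAAEEAAEAAEEEEAAEAAEEAAEAAEEEAAEAAEEAAEAADB


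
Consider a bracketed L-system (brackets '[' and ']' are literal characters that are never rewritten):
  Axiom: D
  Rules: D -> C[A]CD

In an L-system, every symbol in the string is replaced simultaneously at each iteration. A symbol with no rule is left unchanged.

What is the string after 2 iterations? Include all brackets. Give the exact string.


Answer: C[A]CC[A]CD

Derivation:
Step 0: D
Step 1: C[A]CD
Step 2: C[A]CC[A]CD


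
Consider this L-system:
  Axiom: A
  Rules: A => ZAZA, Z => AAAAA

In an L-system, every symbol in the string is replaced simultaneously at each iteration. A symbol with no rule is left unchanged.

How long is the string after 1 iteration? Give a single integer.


Answer: 4

Derivation:
Step 0: length = 1
Step 1: length = 4


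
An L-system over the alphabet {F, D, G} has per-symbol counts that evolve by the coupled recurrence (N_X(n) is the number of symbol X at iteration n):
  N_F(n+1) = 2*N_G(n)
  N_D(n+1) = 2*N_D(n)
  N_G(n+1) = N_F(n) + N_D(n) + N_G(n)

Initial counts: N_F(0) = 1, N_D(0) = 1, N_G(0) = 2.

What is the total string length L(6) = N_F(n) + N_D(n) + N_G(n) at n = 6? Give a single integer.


Answer: 526

Derivation:
Step 0: N_F=1, N_D=1, N_G=2, L=4
Step 1: N_F=4, N_D=2, N_G=4, L=10
Step 2: N_F=8, N_D=4, N_G=10, L=22
Step 3: N_F=20, N_D=8, N_G=22, L=50
Step 4: N_F=44, N_D=16, N_G=50, L=110
Step 5: N_F=100, N_D=32, N_G=110, L=242
Step 6: N_F=220, N_D=64, N_G=242, L=526


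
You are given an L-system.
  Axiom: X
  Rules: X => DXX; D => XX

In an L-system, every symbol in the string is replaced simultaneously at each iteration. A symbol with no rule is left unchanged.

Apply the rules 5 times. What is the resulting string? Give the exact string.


Step 0: X
Step 1: DXX
Step 2: XXDXXDXX
Step 3: DXXDXXXXDXXDXXXXDXXDXX
Step 4: XXDXXDXXXXDXXDXXDXXDXXXXDXXDXXXXDXXDXXDXXDXXXXDXXDXXXXDXXDXX
Step 5: DXXDXXXXDXXDXXXXDXXDXXDXXDXXXXDXXDXXXXDXXDXXXXDXXDXXXXDXXDXXDXXDXXXXDXXDXXXXDXXDXXDXXDXXXXDXXDXXXXDXXDXXXXDXXDXXXXDXXDXXDXXDXXXXDXXDXXXXDXXDXXDXXDXXXXDXXDXXXXDXXDXX

Answer: DXXDXXXXDXXDXXXXDXXDXXDXXDXXXXDXXDXXXXDXXDXXXXDXXDXXXXDXXDXXDXXDXXXXDXXDXXXXDXXDXXDXXDXXXXDXXDXXXXDXXDXXXXDXXDXXXXDXXDXXDXXDXXXXDXXDXXXXDXXDXXDXXDXXXXDXXDXXXXDXXDXX


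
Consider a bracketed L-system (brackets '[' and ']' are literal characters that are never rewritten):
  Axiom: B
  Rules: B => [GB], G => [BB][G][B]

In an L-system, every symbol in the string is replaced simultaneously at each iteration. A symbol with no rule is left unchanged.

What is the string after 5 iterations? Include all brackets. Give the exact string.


Step 0: B
Step 1: [GB]
Step 2: [[BB][G][B][GB]]
Step 3: [[[GB][GB]][[BB][G][B]][[GB]][[BB][G][B][GB]]]
Step 4: [[[[BB][G][B][GB]][[BB][G][B][GB]]][[[GB][GB]][[BB][G][B]][[GB]]][[[BB][G][B][GB]]][[[GB][GB]][[BB][G][B]][[GB]][[BB][G][B][GB]]]]
Step 5: [[[[[GB][GB]][[BB][G][B]][[GB]][[BB][G][B][GB]]][[[GB][GB]][[BB][G][B]][[GB]][[BB][G][B][GB]]]][[[[BB][G][B][GB]][[BB][G][B][GB]]][[[GB][GB]][[BB][G][B]][[GB]]][[[BB][G][B][GB]]]][[[[GB][GB]][[BB][G][B]][[GB]][[BB][G][B][GB]]]][[[[BB][G][B][GB]][[BB][G][B][GB]]][[[GB][GB]][[BB][G][B]][[GB]]][[[BB][G][B][GB]]][[[GB][GB]][[BB][G][B]][[GB]][[BB][G][B][GB]]]]]

Answer: [[[[[GB][GB]][[BB][G][B]][[GB]][[BB][G][B][GB]]][[[GB][GB]][[BB][G][B]][[GB]][[BB][G][B][GB]]]][[[[BB][G][B][GB]][[BB][G][B][GB]]][[[GB][GB]][[BB][G][B]][[GB]]][[[BB][G][B][GB]]]][[[[GB][GB]][[BB][G][B]][[GB]][[BB][G][B][GB]]]][[[[BB][G][B][GB]][[BB][G][B][GB]]][[[GB][GB]][[BB][G][B]][[GB]]][[[BB][G][B][GB]]][[[GB][GB]][[BB][G][B]][[GB]][[BB][G][B][GB]]]]]


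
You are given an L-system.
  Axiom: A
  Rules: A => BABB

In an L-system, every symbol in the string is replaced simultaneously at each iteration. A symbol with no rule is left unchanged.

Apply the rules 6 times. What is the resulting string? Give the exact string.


Answer: BBBBBBABBBBBBBBBBBB

Derivation:
Step 0: A
Step 1: BABB
Step 2: BBABBBB
Step 3: BBBABBBBBB
Step 4: BBBBABBBBBBBB
Step 5: BBBBBABBBBBBBBBB
Step 6: BBBBBBABBBBBBBBBBBB


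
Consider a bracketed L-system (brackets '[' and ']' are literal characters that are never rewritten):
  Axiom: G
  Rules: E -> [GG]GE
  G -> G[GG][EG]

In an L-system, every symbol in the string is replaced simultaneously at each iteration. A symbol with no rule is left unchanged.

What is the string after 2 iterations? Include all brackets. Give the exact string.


Step 0: G
Step 1: G[GG][EG]
Step 2: G[GG][EG][G[GG][EG]G[GG][EG]][[GG]GEG[GG][EG]]

Answer: G[GG][EG][G[GG][EG]G[GG][EG]][[GG]GEG[GG][EG]]


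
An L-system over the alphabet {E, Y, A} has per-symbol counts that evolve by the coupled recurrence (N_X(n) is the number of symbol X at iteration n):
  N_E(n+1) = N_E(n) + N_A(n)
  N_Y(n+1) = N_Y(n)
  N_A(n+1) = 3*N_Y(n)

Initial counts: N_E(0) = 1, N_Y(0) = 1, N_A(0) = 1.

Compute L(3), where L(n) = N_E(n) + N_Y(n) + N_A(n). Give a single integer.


Step 0: N_E=1, N_Y=1, N_A=1, L=3
Step 1: N_E=2, N_Y=1, N_A=3, L=6
Step 2: N_E=5, N_Y=1, N_A=3, L=9
Step 3: N_E=8, N_Y=1, N_A=3, L=12

Answer: 12


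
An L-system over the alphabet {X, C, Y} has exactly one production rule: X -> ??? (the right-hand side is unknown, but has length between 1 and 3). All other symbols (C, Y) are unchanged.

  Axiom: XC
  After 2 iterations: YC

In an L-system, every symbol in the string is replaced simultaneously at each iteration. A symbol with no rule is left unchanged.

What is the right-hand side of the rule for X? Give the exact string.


Trying X -> Y:
  Step 0: XC
  Step 1: YC
  Step 2: YC
Matches the given result.

Answer: Y


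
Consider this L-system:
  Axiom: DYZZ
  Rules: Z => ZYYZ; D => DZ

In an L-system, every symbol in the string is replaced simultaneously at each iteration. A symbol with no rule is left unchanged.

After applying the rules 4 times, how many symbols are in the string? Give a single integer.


Step 0: length = 4
Step 1: length = 11
Step 2: length = 27
Step 3: length = 61
Step 4: length = 131

Answer: 131


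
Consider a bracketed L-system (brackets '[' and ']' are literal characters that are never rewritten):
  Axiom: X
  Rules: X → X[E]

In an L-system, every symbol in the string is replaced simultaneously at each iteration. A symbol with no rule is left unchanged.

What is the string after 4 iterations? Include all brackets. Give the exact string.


Answer: X[E][E][E][E]

Derivation:
Step 0: X
Step 1: X[E]
Step 2: X[E][E]
Step 3: X[E][E][E]
Step 4: X[E][E][E][E]


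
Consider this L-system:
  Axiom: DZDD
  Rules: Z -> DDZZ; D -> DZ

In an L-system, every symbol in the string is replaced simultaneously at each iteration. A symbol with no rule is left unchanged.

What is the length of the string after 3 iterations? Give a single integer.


Step 0: length = 4
Step 1: length = 10
Step 2: length = 30
Step 3: length = 90

Answer: 90


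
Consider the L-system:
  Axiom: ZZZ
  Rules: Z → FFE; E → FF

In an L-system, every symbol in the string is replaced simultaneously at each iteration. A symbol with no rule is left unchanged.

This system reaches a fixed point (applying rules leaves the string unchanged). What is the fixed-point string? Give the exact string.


Step 0: ZZZ
Step 1: FFEFFEFFE
Step 2: FFFFFFFFFFFF
Step 3: FFFFFFFFFFFF  (unchanged — fixed point at step 2)

Answer: FFFFFFFFFFFF


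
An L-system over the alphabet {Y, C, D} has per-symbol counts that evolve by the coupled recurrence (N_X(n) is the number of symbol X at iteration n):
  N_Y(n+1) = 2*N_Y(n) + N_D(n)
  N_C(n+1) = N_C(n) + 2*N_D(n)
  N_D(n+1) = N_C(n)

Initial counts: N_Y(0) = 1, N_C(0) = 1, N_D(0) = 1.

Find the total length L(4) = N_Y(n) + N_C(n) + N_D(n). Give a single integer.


Answer: 71

Derivation:
Step 0: N_Y=1, N_C=1, N_D=1, L=3
Step 1: N_Y=3, N_C=3, N_D=1, L=7
Step 2: N_Y=7, N_C=5, N_D=3, L=15
Step 3: N_Y=17, N_C=11, N_D=5, L=33
Step 4: N_Y=39, N_C=21, N_D=11, L=71


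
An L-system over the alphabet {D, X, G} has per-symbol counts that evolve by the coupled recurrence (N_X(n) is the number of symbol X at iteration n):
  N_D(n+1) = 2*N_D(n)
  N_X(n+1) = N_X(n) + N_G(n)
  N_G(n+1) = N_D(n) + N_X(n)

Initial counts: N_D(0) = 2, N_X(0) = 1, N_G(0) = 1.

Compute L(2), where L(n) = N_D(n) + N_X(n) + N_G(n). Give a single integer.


Answer: 19

Derivation:
Step 0: N_D=2, N_X=1, N_G=1, L=4
Step 1: N_D=4, N_X=2, N_G=3, L=9
Step 2: N_D=8, N_X=5, N_G=6, L=19


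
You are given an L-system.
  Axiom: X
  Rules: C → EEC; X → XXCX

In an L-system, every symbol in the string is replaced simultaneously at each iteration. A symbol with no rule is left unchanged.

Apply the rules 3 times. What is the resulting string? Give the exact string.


Step 0: X
Step 1: XXCX
Step 2: XXCXXXCXEECXXCX
Step 3: XXCXXXCXEECXXCXXXCXXXCXEECXXCXEEEECXXCXXXCXEECXXCX

Answer: XXCXXXCXEECXXCXXXCXXXCXEECXXCXEEEECXXCXXXCXEECXXCX


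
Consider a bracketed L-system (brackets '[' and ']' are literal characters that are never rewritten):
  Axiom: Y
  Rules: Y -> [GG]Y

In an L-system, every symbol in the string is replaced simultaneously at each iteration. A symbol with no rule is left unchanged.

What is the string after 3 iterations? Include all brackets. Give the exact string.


Step 0: Y
Step 1: [GG]Y
Step 2: [GG][GG]Y
Step 3: [GG][GG][GG]Y

Answer: [GG][GG][GG]Y


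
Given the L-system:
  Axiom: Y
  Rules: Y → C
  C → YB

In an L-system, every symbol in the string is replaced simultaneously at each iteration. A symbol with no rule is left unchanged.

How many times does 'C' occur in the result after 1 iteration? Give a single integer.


Answer: 1

Derivation:
Step 0: Y  (0 'C')
Step 1: C  (1 'C')


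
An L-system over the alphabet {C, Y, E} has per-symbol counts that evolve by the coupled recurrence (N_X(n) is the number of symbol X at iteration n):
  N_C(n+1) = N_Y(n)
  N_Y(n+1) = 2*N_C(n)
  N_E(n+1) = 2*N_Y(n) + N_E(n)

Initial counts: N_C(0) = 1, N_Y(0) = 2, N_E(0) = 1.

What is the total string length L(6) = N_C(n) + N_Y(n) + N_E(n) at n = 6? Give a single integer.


Step 0: N_C=1, N_Y=2, N_E=1, L=4
Step 1: N_C=2, N_Y=2, N_E=5, L=9
Step 2: N_C=2, N_Y=4, N_E=9, L=15
Step 3: N_C=4, N_Y=4, N_E=17, L=25
Step 4: N_C=4, N_Y=8, N_E=25, L=37
Step 5: N_C=8, N_Y=8, N_E=41, L=57
Step 6: N_C=8, N_Y=16, N_E=57, L=81

Answer: 81


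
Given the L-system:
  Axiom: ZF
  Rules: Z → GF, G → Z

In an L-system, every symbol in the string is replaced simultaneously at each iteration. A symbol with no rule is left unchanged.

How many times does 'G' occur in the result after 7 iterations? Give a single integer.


Answer: 1

Derivation:
Step 0: ZF  (0 'G')
Step 1: GFF  (1 'G')
Step 2: ZFF  (0 'G')
Step 3: GFFF  (1 'G')
Step 4: ZFFF  (0 'G')
Step 5: GFFFF  (1 'G')
Step 6: ZFFFF  (0 'G')
Step 7: GFFFFF  (1 'G')


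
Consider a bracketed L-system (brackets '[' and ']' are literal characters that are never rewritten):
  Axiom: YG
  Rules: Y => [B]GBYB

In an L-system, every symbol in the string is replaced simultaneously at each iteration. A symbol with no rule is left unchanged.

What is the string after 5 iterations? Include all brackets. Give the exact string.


Answer: [B]GB[B]GB[B]GB[B]GB[B]GBYBBBBBG

Derivation:
Step 0: YG
Step 1: [B]GBYBG
Step 2: [B]GB[B]GBYBBG
Step 3: [B]GB[B]GB[B]GBYBBBG
Step 4: [B]GB[B]GB[B]GB[B]GBYBBBBG
Step 5: [B]GB[B]GB[B]GB[B]GB[B]GBYBBBBBG


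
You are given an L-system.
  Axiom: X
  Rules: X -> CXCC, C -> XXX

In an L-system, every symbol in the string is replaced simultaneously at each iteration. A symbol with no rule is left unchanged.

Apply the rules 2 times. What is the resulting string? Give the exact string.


Step 0: X
Step 1: CXCC
Step 2: XXXCXCCXXXXXX

Answer: XXXCXCCXXXXXX


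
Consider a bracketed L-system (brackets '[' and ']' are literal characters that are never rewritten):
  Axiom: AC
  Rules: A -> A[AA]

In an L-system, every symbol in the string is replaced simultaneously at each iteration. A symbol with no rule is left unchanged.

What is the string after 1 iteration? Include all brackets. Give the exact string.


Answer: A[AA]C

Derivation:
Step 0: AC
Step 1: A[AA]C


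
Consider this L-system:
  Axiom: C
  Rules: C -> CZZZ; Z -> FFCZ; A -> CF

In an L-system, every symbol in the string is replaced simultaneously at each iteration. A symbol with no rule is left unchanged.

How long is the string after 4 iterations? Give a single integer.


Answer: 130

Derivation:
Step 0: length = 1
Step 1: length = 4
Step 2: length = 16
Step 3: length = 46
Step 4: length = 130


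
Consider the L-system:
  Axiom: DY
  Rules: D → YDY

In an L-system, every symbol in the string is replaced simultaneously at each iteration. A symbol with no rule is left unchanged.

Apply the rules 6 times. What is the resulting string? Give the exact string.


Step 0: DY
Step 1: YDYY
Step 2: YYDYYY
Step 3: YYYDYYYY
Step 4: YYYYDYYYYY
Step 5: YYYYYDYYYYYY
Step 6: YYYYYYDYYYYYYY

Answer: YYYYYYDYYYYYYY


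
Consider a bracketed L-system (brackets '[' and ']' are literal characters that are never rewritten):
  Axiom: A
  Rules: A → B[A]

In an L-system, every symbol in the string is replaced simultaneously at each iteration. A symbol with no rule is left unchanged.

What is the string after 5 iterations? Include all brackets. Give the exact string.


Step 0: A
Step 1: B[A]
Step 2: B[B[A]]
Step 3: B[B[B[A]]]
Step 4: B[B[B[B[A]]]]
Step 5: B[B[B[B[B[A]]]]]

Answer: B[B[B[B[B[A]]]]]


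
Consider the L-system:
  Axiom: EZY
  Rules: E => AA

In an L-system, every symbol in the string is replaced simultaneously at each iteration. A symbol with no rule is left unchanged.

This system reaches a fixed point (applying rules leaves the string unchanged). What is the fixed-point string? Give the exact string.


Answer: AAZY

Derivation:
Step 0: EZY
Step 1: AAZY
Step 2: AAZY  (unchanged — fixed point at step 1)


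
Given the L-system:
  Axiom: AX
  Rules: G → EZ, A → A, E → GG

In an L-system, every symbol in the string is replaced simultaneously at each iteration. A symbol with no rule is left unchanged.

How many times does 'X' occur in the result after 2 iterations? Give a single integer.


Step 0: AX  (1 'X')
Step 1: AX  (1 'X')
Step 2: AX  (1 'X')

Answer: 1


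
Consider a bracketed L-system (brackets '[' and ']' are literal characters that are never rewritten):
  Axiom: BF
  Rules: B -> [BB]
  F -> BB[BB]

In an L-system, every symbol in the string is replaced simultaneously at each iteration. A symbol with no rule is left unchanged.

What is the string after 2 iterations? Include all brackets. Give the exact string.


Answer: [[BB][BB]][BB][BB][[BB][BB]]

Derivation:
Step 0: BF
Step 1: [BB]BB[BB]
Step 2: [[BB][BB]][BB][BB][[BB][BB]]


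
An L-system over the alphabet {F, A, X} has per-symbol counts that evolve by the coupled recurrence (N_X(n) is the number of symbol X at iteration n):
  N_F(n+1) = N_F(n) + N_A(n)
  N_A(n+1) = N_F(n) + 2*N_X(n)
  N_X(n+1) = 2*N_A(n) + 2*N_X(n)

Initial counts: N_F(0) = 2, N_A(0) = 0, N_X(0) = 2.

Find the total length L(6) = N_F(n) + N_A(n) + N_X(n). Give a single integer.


Answer: 4734

Derivation:
Step 0: N_F=2, N_A=0, N_X=2, L=4
Step 1: N_F=2, N_A=6, N_X=4, L=12
Step 2: N_F=8, N_A=10, N_X=20, L=38
Step 3: N_F=18, N_A=48, N_X=60, L=126
Step 4: N_F=66, N_A=138, N_X=216, L=420
Step 5: N_F=204, N_A=498, N_X=708, L=1410
Step 6: N_F=702, N_A=1620, N_X=2412, L=4734


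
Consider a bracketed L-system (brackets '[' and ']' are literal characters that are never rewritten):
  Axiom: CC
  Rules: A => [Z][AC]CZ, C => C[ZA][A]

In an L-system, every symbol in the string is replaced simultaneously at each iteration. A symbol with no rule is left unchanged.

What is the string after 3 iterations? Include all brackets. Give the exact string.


Answer: C[ZA][A][Z[Z][AC]CZ][[Z][AC]CZ][Z[Z][[Z][AC]CZC[ZA][A]]C[ZA][A]Z][[Z][[Z][AC]CZC[ZA][A]]C[ZA][A]Z]C[ZA][A][Z[Z][AC]CZ][[Z][AC]CZ][Z[Z][[Z][AC]CZC[ZA][A]]C[ZA][A]Z][[Z][[Z][AC]CZC[ZA][A]]C[ZA][A]Z]

Derivation:
Step 0: CC
Step 1: C[ZA][A]C[ZA][A]
Step 2: C[ZA][A][Z[Z][AC]CZ][[Z][AC]CZ]C[ZA][A][Z[Z][AC]CZ][[Z][AC]CZ]
Step 3: C[ZA][A][Z[Z][AC]CZ][[Z][AC]CZ][Z[Z][[Z][AC]CZC[ZA][A]]C[ZA][A]Z][[Z][[Z][AC]CZC[ZA][A]]C[ZA][A]Z]C[ZA][A][Z[Z][AC]CZ][[Z][AC]CZ][Z[Z][[Z][AC]CZC[ZA][A]]C[ZA][A]Z][[Z][[Z][AC]CZC[ZA][A]]C[ZA][A]Z]


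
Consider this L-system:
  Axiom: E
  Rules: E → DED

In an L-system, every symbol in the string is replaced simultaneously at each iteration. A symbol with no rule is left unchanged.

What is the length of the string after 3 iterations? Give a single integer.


Answer: 7

Derivation:
Step 0: length = 1
Step 1: length = 3
Step 2: length = 5
Step 3: length = 7


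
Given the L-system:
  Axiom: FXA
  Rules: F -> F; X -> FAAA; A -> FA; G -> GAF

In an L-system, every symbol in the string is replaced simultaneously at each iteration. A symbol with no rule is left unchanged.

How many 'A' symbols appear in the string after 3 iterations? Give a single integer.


Answer: 4

Derivation:
Step 0: FXA  (1 'A')
Step 1: FFAAAFA  (4 'A')
Step 2: FFFAFAFAFFA  (4 'A')
Step 3: FFFFAFFAFFAFFFA  (4 'A')


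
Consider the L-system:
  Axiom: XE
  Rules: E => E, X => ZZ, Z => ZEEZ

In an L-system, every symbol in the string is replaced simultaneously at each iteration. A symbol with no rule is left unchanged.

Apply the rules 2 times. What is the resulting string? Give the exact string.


Step 0: XE
Step 1: ZZE
Step 2: ZEEZZEEZE

Answer: ZEEZZEEZE


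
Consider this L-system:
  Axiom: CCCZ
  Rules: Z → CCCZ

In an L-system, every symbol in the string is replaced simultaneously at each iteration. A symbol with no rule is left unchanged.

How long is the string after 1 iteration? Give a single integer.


Answer: 7

Derivation:
Step 0: length = 4
Step 1: length = 7


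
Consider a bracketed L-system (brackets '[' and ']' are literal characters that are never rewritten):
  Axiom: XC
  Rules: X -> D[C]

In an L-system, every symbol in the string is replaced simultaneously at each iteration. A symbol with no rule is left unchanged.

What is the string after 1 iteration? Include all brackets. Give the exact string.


Answer: D[C]C

Derivation:
Step 0: XC
Step 1: D[C]C


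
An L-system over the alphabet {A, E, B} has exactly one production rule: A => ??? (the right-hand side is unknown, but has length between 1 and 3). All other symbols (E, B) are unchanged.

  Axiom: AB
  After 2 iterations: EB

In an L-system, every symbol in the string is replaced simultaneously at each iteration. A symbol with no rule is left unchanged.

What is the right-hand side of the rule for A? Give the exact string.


Answer: E

Derivation:
Trying A => E:
  Step 0: AB
  Step 1: EB
  Step 2: EB
Matches the given result.


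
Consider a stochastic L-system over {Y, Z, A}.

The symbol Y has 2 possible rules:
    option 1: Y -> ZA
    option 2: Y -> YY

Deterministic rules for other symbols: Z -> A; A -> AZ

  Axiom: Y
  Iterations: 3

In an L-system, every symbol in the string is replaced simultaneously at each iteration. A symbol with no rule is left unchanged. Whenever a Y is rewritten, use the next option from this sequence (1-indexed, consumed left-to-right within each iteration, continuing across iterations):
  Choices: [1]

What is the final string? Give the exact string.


Step 0: Y
Step 1: ZA  (used choices [1])
Step 2: AAZ  (used choices [])
Step 3: AZAZA  (used choices [])

Answer: AZAZA


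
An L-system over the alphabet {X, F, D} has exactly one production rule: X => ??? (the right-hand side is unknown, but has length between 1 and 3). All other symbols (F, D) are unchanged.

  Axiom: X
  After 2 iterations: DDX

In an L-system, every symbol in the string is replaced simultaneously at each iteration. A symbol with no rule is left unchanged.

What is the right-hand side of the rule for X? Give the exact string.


Trying X => DX:
  Step 0: X
  Step 1: DX
  Step 2: DDX
Matches the given result.

Answer: DX


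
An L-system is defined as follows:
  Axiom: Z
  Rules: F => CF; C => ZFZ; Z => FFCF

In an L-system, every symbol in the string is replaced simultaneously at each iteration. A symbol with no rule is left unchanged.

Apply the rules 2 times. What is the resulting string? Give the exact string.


Step 0: Z
Step 1: FFCF
Step 2: CFCFZFZCF

Answer: CFCFZFZCF


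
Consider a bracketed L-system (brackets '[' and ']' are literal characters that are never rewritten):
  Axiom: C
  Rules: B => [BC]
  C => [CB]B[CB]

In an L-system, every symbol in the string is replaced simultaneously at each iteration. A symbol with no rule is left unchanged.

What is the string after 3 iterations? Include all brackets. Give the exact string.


Answer: [[[CB]B[CB][BC]][BC][[CB]B[CB][BC]][[BC][CB]B[CB]]][[BC][CB]B[CB]][[[CB]B[CB][BC]][BC][[CB]B[CB][BC]][[BC][CB]B[CB]]]

Derivation:
Step 0: C
Step 1: [CB]B[CB]
Step 2: [[CB]B[CB][BC]][BC][[CB]B[CB][BC]]
Step 3: [[[CB]B[CB][BC]][BC][[CB]B[CB][BC]][[BC][CB]B[CB]]][[BC][CB]B[CB]][[[CB]B[CB][BC]][BC][[CB]B[CB][BC]][[BC][CB]B[CB]]]


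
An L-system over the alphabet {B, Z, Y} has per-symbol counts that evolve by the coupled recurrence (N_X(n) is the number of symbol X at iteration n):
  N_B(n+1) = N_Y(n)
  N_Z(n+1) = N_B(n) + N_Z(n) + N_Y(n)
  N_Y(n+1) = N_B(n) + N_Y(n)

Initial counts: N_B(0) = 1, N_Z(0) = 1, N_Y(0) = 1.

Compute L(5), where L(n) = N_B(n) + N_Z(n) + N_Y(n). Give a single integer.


Step 0: N_B=1, N_Z=1, N_Y=1, L=3
Step 1: N_B=1, N_Z=3, N_Y=2, L=6
Step 2: N_B=2, N_Z=6, N_Y=3, L=11
Step 3: N_B=3, N_Z=11, N_Y=5, L=19
Step 4: N_B=5, N_Z=19, N_Y=8, L=32
Step 5: N_B=8, N_Z=32, N_Y=13, L=53

Answer: 53


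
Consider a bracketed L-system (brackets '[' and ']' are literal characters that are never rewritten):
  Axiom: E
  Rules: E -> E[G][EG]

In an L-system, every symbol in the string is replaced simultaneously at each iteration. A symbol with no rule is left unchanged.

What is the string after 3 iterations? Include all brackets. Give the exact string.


Step 0: E
Step 1: E[G][EG]
Step 2: E[G][EG][G][E[G][EG]G]
Step 3: E[G][EG][G][E[G][EG]G][G][E[G][EG][G][E[G][EG]G]G]

Answer: E[G][EG][G][E[G][EG]G][G][E[G][EG][G][E[G][EG]G]G]


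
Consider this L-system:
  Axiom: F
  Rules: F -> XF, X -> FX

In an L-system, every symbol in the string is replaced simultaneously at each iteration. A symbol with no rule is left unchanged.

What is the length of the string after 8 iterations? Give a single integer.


Answer: 256

Derivation:
Step 0: length = 1
Step 1: length = 2
Step 2: length = 4
Step 3: length = 8
Step 4: length = 16
Step 5: length = 32
Step 6: length = 64
Step 7: length = 128
Step 8: length = 256


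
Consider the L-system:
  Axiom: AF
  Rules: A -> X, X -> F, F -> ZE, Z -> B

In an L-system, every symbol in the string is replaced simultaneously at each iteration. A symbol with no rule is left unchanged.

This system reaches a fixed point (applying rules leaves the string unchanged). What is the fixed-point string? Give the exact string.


Answer: BEBE

Derivation:
Step 0: AF
Step 1: XZE
Step 2: FBE
Step 3: ZEBE
Step 4: BEBE
Step 5: BEBE  (unchanged — fixed point at step 4)


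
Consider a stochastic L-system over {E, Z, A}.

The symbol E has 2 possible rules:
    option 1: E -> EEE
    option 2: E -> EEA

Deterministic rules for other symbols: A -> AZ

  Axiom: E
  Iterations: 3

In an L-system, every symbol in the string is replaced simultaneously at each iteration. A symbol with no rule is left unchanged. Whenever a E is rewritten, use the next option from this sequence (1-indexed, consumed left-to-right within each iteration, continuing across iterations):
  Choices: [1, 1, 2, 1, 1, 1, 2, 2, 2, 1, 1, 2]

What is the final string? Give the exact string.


Step 0: E
Step 1: EEE  (used choices [1])
Step 2: EEEEEAEEE  (used choices [1, 2, 1])
Step 3: EEEEEEEEAEEAEEAAZEEEEEEEEA  (used choices [1, 1, 2, 2, 2, 1, 1, 2])

Answer: EEEEEEEEAEEAEEAAZEEEEEEEEA


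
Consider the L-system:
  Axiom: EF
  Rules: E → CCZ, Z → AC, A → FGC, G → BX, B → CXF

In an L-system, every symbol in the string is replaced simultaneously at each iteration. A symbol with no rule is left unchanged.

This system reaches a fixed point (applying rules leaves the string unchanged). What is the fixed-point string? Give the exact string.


Step 0: EF
Step 1: CCZF
Step 2: CCACF
Step 3: CCFGCCF
Step 4: CCFBXCCF
Step 5: CCFCXFXCCF
Step 6: CCFCXFXCCF  (unchanged — fixed point at step 5)

Answer: CCFCXFXCCF


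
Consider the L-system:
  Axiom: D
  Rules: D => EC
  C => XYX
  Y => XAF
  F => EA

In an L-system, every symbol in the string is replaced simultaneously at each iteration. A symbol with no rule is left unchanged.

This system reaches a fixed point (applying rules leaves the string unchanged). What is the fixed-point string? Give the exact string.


Answer: EXXAEAX

Derivation:
Step 0: D
Step 1: EC
Step 2: EXYX
Step 3: EXXAFX
Step 4: EXXAEAX
Step 5: EXXAEAX  (unchanged — fixed point at step 4)


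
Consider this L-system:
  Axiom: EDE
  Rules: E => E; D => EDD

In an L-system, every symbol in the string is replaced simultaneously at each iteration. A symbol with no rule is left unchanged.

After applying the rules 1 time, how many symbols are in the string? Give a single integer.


Answer: 5

Derivation:
Step 0: length = 3
Step 1: length = 5


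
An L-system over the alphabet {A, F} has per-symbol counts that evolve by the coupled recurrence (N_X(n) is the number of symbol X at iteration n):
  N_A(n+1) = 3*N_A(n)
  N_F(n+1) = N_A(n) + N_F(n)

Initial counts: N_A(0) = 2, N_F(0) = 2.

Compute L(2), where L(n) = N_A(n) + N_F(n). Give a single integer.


Answer: 28

Derivation:
Step 0: N_A=2, N_F=2, L=4
Step 1: N_A=6, N_F=4, L=10
Step 2: N_A=18, N_F=10, L=28


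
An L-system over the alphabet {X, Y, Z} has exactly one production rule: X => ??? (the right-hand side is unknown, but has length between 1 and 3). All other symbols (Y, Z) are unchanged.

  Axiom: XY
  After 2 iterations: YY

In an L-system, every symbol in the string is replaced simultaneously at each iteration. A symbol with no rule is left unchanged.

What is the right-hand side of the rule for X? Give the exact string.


Trying X => Y:
  Step 0: XY
  Step 1: YY
  Step 2: YY
Matches the given result.

Answer: Y


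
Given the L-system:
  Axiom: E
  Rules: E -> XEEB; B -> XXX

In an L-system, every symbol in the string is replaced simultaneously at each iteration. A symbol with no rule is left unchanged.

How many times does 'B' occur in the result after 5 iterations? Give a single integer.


Step 0: E  (0 'B')
Step 1: XEEB  (1 'B')
Step 2: XXEEBXEEBXXX  (2 'B')
Step 3: XXXEEBXEEBXXXXXEEBXEEBXXXXXX  (4 'B')
Step 4: XXXXEEBXEEBXXXXXEEBXEEBXXXXXXXXXEEBXEEBXXXXXEEBXEEBXXXXXXXXX  (8 'B')
Step 5: XXXXXEEBXEEBXXXXXEEBXEEBXXXXXXXXXEEBXEEBXXXXXEEBXEEBXXXXXXXXXXXXXEEBXEEBXXXXXEEBXEEBXXXXXXXXXEEBXEEBXXXXXEEBXEEBXXXXXXXXXXXX  (16 'B')

Answer: 16


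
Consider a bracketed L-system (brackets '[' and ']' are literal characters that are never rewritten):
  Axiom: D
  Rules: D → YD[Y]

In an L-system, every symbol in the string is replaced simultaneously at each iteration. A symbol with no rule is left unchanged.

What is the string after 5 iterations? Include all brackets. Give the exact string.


Step 0: D
Step 1: YD[Y]
Step 2: YYD[Y][Y]
Step 3: YYYD[Y][Y][Y]
Step 4: YYYYD[Y][Y][Y][Y]
Step 5: YYYYYD[Y][Y][Y][Y][Y]

Answer: YYYYYD[Y][Y][Y][Y][Y]


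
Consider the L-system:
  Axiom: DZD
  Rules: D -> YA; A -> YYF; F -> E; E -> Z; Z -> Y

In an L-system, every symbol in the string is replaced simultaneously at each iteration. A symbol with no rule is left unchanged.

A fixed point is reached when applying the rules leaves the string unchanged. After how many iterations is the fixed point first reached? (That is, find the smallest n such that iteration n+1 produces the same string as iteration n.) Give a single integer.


Step 0: DZD
Step 1: YAYYA
Step 2: YYYFYYYYF
Step 3: YYYEYYYYE
Step 4: YYYZYYYYZ
Step 5: YYYYYYYYY
Step 6: YYYYYYYYY  (unchanged — fixed point at step 5)

Answer: 5


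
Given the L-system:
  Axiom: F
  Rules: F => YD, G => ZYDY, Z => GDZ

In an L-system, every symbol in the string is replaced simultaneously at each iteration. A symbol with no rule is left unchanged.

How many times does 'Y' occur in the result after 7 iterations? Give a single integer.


Step 0: F  (0 'Y')
Step 1: YD  (1 'Y')
Step 2: YD  (1 'Y')
Step 3: YD  (1 'Y')
Step 4: YD  (1 'Y')
Step 5: YD  (1 'Y')
Step 6: YD  (1 'Y')
Step 7: YD  (1 'Y')

Answer: 1
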